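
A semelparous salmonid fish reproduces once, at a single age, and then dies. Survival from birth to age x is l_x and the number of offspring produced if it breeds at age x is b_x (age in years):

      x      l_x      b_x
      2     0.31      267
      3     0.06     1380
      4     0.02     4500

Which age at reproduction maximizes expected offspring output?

Expected offspring if breeding at age x = l_x × b_x:
  age 2: 0.31 × 267 = 82.770
  age 3: 0.06 × 1380 = 82.800
  age 4: 0.02 × 4500 = 90.000
Maximum at age 4 (90.000).

4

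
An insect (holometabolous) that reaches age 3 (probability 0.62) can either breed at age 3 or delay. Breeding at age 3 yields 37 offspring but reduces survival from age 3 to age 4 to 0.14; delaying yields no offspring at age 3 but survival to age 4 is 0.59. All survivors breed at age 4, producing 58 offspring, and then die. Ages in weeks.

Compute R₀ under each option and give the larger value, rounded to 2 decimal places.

breed at age 3: R₀ = 0.62 × (37 + 0.14 × 58) = 0.62 × 45.1200 = 27.9744
delay to age 4: R₀ = 0.62 × (0.59 × 58) = 0.62 × 34.2200 = 21.2164
Higher: breed at age 3 (27.9744).

27.97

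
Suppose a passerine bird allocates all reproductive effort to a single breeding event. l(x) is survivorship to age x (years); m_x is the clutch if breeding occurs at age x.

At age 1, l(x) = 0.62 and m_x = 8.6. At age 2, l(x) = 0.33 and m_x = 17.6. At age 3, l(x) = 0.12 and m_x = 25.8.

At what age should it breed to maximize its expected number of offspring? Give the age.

Expected offspring if breeding at age x = l(x) × m_x:
  age 1: 0.62 × 8.6 = 5.332
  age 2: 0.33 × 17.6 = 5.808
  age 3: 0.12 × 25.8 = 3.096
Maximum at age 2 (5.808).

2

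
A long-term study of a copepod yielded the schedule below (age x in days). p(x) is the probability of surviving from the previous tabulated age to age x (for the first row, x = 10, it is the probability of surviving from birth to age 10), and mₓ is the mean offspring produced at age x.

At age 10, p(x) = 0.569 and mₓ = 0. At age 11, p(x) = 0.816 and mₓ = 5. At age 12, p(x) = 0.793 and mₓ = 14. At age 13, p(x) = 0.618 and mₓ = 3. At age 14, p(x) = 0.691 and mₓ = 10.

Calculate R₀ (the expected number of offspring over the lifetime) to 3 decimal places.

Survivorship from birth: l_x = p_10·p_11·…·p_x.
  l_10 = 0.56900
  l_11 = 0.46430
  l_12 = 0.36819
  l_13 = 0.22754
  l_14 = 0.15723
R₀ = Σ l_x mₓ:
  age 10: 0.56900 × 0 = 0.0000
  age 11: 0.46430 × 5 = 2.3215
  age 12: 0.36819 × 14 = 5.1547
  age 13: 0.22754 × 3 = 0.6826
  age 14: 0.15723 × 10 = 1.5723
R₀ = 0.0000 + 2.3215 + 5.1547 + 0.6826 + 1.5723 = 9.7311

9.731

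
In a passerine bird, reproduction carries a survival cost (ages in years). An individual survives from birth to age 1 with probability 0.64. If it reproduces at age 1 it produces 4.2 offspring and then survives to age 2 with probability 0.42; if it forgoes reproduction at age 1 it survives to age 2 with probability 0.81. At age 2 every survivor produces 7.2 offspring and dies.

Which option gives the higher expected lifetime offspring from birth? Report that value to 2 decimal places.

breed at age 1: R₀ = 0.64 × (4.2 + 0.42 × 7.2) = 0.64 × 7.2240 = 4.6234
delay to age 2: R₀ = 0.64 × (0.81 × 7.2) = 0.64 × 5.8320 = 3.7325
Higher: breed at age 1 (4.6234).

4.62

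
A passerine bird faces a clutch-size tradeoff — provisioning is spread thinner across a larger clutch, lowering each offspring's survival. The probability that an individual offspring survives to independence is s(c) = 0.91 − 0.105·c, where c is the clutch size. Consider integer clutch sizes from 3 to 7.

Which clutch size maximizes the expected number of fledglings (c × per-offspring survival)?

4

Expected fledglings = c × s(c):
  c=3: 3 × 0.595 = 1.785
  c=4: 4 × 0.490 = 1.960
  c=5: 5 × 0.385 = 1.925
  c=6: 6 × 0.280 = 1.680
  c=7: 7 × 0.175 = 1.225
Maximum at c = 4 (1.960 fledglings).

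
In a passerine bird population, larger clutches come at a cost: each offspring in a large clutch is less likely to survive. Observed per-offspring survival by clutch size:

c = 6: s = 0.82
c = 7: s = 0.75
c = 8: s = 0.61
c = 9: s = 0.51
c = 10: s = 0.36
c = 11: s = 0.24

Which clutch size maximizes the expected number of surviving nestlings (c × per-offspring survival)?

Expected surviving nestlings = c × s(c):
  c=6: 6 × 0.82 = 4.920
  c=7: 7 × 0.75 = 5.250
  c=8: 8 × 0.61 = 4.880
  c=9: 9 × 0.51 = 4.590
  c=10: 10 × 0.36 = 3.600
  c=11: 11 × 0.24 = 2.640
Maximum at c = 7 (5.250 surviving nestlings).

7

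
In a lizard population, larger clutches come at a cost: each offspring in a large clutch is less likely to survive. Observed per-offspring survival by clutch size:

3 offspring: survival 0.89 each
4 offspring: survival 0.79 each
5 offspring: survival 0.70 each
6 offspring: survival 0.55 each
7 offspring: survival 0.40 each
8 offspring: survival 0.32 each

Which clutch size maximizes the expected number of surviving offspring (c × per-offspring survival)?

Expected surviving offspring = c × s(c):
  c=3: 3 × 0.89 = 2.670
  c=4: 4 × 0.79 = 3.160
  c=5: 5 × 0.70 = 3.500
  c=6: 6 × 0.55 = 3.300
  c=7: 7 × 0.40 = 2.800
  c=8: 8 × 0.32 = 2.560
Maximum at c = 5 (3.500 surviving offspring).

5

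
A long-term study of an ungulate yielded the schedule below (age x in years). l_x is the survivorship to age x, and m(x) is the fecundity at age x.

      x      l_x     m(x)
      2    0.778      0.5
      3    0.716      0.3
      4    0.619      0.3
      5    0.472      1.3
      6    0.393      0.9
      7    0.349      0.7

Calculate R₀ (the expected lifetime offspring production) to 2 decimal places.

2.00

R₀ = Σ l_x m(x):
  age 2: 0.778 × 0.5 = 0.3890
  age 3: 0.716 × 0.3 = 0.2148
  age 4: 0.619 × 0.3 = 0.1857
  age 5: 0.472 × 1.3 = 0.6136
  age 6: 0.393 × 0.9 = 0.3537
  age 7: 0.349 × 0.7 = 0.2443
R₀ = 0.3890 + 0.2148 + 0.1857 + 0.6136 + 0.3537 + 0.2443 = 2.0011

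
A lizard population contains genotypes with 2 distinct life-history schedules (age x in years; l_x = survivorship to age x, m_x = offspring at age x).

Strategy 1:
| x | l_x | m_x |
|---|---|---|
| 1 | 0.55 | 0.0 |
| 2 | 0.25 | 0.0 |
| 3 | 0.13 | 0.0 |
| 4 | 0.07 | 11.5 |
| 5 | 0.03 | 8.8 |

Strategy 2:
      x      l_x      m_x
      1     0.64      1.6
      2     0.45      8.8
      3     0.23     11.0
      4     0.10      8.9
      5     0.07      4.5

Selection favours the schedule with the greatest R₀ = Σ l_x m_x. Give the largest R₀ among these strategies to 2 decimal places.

8.72

Strategy 1: R₀ = 0.55×0.0 + 0.25×0.0 + 0.13×0.0 + 0.07×11.5 + 0.03×8.8 = 1.0690
Strategy 2: R₀ = 0.64×1.6 + 0.45×8.8 + 0.23×11.0 + 0.10×8.9 + 0.07×4.5 = 8.7190
Highest R₀: strategy 2 with 8.7190.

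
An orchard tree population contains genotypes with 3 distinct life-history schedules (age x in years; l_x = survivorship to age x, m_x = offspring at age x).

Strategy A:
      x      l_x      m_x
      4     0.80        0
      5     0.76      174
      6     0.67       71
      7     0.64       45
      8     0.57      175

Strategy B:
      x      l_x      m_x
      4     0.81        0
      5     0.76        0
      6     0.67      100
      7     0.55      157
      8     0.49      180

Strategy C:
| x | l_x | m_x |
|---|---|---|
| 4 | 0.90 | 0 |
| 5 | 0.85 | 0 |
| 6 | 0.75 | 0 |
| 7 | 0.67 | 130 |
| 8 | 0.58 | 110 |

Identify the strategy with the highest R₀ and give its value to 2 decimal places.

308.36

Strategy A: R₀ = 0.80×0 + 0.76×174 + 0.67×71 + 0.64×45 + 0.57×175 = 308.3600
Strategy B: R₀ = 0.81×0 + 0.76×0 + 0.67×100 + 0.55×157 + 0.49×180 = 241.5500
Strategy C: R₀ = 0.90×0 + 0.85×0 + 0.75×0 + 0.67×130 + 0.58×110 = 150.9000
Highest R₀: strategy A with 308.3600.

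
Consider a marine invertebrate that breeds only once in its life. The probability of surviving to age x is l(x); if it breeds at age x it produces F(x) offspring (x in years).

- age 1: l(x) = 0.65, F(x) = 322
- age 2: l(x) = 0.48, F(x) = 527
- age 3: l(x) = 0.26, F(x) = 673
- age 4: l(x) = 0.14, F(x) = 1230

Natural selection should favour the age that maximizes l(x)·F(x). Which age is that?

2

Expected offspring if breeding at age x = l(x) × F(x):
  age 1: 0.65 × 322 = 209.300
  age 2: 0.48 × 527 = 252.960
  age 3: 0.26 × 673 = 174.980
  age 4: 0.14 × 1230 = 172.200
Maximum at age 2 (252.960).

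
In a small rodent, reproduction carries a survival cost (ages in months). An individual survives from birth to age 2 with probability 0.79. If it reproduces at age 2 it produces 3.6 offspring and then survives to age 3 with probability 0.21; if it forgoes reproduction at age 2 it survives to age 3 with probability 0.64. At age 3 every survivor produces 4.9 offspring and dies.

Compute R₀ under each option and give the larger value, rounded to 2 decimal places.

breed at age 2: R₀ = 0.79 × (3.6 + 0.21 × 4.9) = 0.79 × 4.6290 = 3.6569
delay to age 3: R₀ = 0.79 × (0.64 × 4.9) = 0.79 × 3.1360 = 2.4774
Higher: breed at age 2 (3.6569).

3.66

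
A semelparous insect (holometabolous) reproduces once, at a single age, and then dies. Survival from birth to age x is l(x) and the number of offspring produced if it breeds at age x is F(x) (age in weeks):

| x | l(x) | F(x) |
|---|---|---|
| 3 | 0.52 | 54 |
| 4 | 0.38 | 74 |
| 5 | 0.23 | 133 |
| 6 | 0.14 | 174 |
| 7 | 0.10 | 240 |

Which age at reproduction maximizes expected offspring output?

Expected offspring if breeding at age x = l(x) × F(x):
  age 3: 0.52 × 54 = 28.080
  age 4: 0.38 × 74 = 28.120
  age 5: 0.23 × 133 = 30.590
  age 6: 0.14 × 174 = 24.360
  age 7: 0.10 × 240 = 24.000
Maximum at age 5 (30.590).

5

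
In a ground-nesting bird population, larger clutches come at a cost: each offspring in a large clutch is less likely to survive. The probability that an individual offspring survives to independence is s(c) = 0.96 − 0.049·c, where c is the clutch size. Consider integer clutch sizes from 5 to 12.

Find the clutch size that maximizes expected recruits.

10

Expected recruits = c × s(c):
  c=5: 5 × 0.715 = 3.575
  c=6: 6 × 0.666 = 3.996
  c=7: 7 × 0.617 = 4.319
  c=8: 8 × 0.568 = 4.544
  c=9: 9 × 0.519 = 4.671
  c=10: 10 × 0.470 = 4.700
  c=11: 11 × 0.421 = 4.631
  c=12: 12 × 0.372 = 4.464
Maximum at c = 10 (4.700 recruits).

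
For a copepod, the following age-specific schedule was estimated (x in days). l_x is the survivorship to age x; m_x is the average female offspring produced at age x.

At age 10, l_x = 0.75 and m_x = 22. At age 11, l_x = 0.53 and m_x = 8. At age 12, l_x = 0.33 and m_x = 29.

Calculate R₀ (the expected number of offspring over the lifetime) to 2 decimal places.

R₀ = Σ l_x m_x:
  age 10: 0.75 × 22 = 16.5000
  age 11: 0.53 × 8 = 4.2400
  age 12: 0.33 × 29 = 9.5700
R₀ = 16.5000 + 4.2400 + 9.5700 = 30.3100

30.31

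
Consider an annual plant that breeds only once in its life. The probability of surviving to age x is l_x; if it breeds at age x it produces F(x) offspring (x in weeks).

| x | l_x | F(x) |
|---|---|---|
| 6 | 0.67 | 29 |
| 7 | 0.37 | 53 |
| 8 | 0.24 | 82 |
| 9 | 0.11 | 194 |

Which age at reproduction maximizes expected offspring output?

9

Expected offspring if breeding at age x = l_x × F(x):
  age 6: 0.67 × 29 = 19.430
  age 7: 0.37 × 53 = 19.610
  age 8: 0.24 × 82 = 19.680
  age 9: 0.11 × 194 = 21.340
Maximum at age 9 (21.340).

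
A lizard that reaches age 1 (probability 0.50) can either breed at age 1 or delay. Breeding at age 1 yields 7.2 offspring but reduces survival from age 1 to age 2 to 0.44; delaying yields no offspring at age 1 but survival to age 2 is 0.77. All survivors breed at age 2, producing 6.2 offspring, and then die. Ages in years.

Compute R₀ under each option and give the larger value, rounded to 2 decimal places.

4.96

breed at age 1: R₀ = 0.50 × (7.2 + 0.44 × 6.2) = 0.50 × 9.9280 = 4.9640
delay to age 2: R₀ = 0.50 × (0.77 × 6.2) = 0.50 × 4.7740 = 2.3870
Higher: breed at age 1 (4.9640).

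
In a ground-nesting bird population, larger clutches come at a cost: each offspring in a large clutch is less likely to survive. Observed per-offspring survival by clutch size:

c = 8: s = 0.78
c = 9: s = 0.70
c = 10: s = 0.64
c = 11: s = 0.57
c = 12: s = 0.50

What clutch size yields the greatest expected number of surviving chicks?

Expected surviving chicks = c × s(c):
  c=8: 8 × 0.78 = 6.240
  c=9: 9 × 0.70 = 6.300
  c=10: 10 × 0.64 = 6.400
  c=11: 11 × 0.57 = 6.270
  c=12: 12 × 0.50 = 6.000
Maximum at c = 10 (6.400 surviving chicks).

10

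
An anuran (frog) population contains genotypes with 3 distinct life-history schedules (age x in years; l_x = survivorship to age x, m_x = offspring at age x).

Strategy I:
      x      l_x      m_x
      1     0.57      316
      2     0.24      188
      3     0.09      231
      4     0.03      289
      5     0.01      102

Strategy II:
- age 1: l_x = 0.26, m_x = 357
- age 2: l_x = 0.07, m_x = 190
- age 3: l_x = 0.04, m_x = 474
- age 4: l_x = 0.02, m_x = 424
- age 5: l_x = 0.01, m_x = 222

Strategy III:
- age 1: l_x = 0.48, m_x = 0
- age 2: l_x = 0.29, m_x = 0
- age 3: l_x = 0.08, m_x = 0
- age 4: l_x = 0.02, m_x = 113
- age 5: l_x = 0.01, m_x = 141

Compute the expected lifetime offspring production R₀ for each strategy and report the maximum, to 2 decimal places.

Strategy I: R₀ = 0.57×316 + 0.24×188 + 0.09×231 + 0.03×289 + 0.01×102 = 255.7200
Strategy II: R₀ = 0.26×357 + 0.07×190 + 0.04×474 + 0.02×424 + 0.01×222 = 135.7800
Strategy III: R₀ = 0.48×0 + 0.29×0 + 0.08×0 + 0.02×113 + 0.01×141 = 3.6700
Highest R₀: strategy I with 255.7200.

255.72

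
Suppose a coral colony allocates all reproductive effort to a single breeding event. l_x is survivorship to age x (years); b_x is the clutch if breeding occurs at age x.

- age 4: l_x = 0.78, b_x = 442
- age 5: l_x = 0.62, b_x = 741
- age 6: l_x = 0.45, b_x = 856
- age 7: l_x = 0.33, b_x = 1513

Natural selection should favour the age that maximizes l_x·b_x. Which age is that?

7

Expected offspring if breeding at age x = l_x × b_x:
  age 4: 0.78 × 442 = 344.760
  age 5: 0.62 × 741 = 459.420
  age 6: 0.45 × 856 = 385.200
  age 7: 0.33 × 1513 = 499.290
Maximum at age 7 (499.290).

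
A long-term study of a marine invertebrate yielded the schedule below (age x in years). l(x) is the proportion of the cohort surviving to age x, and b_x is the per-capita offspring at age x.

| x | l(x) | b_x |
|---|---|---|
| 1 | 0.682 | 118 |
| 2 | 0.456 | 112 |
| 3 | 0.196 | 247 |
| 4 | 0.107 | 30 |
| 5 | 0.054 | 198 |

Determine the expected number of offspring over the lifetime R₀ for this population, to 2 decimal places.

R₀ = Σ l(x) b_x:
  age 1: 0.682 × 118 = 80.4760
  age 2: 0.456 × 112 = 51.0720
  age 3: 0.196 × 247 = 48.4120
  age 4: 0.107 × 30 = 3.2100
  age 5: 0.054 × 198 = 10.6920
R₀ = 80.4760 + 51.0720 + 48.4120 + 3.2100 + 10.6920 = 193.8620

193.86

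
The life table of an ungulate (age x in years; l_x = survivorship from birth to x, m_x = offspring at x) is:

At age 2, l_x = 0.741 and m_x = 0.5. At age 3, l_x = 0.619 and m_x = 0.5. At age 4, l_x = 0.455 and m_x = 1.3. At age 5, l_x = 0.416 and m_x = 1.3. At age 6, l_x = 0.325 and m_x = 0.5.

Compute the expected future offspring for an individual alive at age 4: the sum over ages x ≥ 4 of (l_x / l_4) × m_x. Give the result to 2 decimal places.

2.85

l_4 = 0.455. Conditional survival from age 4 to x is l_x / l_4.
  x=4: (0.455/0.455) × 1.3 = 1.3000
  x=5: (0.416/0.455) × 1.3 = 1.1886
  x=6: (0.325/0.455) × 0.5 = 0.3571
Sum = 1.3000 + 1.1886 + 0.3571 = 2.8457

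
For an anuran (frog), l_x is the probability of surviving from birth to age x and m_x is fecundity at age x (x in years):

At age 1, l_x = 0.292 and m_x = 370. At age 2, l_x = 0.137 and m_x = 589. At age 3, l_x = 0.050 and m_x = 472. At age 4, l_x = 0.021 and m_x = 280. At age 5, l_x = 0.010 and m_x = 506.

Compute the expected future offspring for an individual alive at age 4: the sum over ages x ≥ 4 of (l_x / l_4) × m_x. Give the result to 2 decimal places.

l_4 = 0.021. Conditional survival from age 4 to x is l_x / l_4.
  x=4: (0.021/0.021) × 280 = 280.0000
  x=5: (0.010/0.021) × 506 = 240.9524
Sum = 280.0000 + 240.9524 = 520.9524

520.95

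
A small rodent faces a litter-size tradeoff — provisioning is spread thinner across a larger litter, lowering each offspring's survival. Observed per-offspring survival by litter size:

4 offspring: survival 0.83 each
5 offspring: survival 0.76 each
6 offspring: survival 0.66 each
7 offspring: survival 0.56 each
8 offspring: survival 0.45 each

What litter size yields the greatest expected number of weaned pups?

Expected weaned pups = c × s(c):
  c=4: 4 × 0.83 = 3.320
  c=5: 5 × 0.76 = 3.800
  c=6: 6 × 0.66 = 3.960
  c=7: 7 × 0.56 = 3.920
  c=8: 8 × 0.45 = 3.600
Maximum at c = 6 (3.960 weaned pups).

6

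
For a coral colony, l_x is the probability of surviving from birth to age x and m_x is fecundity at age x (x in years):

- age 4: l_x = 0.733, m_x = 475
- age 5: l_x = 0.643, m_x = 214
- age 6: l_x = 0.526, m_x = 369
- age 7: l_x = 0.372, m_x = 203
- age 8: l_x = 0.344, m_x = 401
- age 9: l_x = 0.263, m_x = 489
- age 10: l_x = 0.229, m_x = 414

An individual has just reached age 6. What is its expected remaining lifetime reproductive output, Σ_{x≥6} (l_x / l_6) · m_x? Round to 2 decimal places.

1199.56

l_6 = 0.526. Conditional survival from age 6 to x is l_x / l_6.
  x=6: (0.526/0.526) × 369 = 369.0000
  x=7: (0.372/0.526) × 203 = 143.5665
  x=8: (0.344/0.526) × 401 = 262.2510
  x=9: (0.263/0.526) × 489 = 244.5000
  x=10: (0.229/0.526) × 414 = 180.2395
Sum = 369.0000 + 143.5665 + 262.2510 + 244.5000 + 180.2395 = 1199.5570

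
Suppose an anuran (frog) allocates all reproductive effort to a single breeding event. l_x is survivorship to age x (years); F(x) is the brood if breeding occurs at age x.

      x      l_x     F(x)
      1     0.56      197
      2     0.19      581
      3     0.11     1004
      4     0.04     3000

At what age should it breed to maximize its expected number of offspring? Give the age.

4

Expected offspring if breeding at age x = l_x × F(x):
  age 1: 0.56 × 197 = 110.320
  age 2: 0.19 × 581 = 110.390
  age 3: 0.11 × 1004 = 110.440
  age 4: 0.04 × 3000 = 120.000
Maximum at age 4 (120.000).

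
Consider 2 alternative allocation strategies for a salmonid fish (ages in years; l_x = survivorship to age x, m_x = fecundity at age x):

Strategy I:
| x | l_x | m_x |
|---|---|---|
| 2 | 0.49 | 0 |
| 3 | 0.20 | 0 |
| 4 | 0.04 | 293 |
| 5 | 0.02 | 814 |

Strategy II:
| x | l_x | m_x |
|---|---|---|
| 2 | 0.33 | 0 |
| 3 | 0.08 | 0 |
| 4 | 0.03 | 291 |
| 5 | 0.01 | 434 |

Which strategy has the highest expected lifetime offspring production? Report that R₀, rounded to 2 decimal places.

Strategy I: R₀ = 0.49×0 + 0.20×0 + 0.04×293 + 0.02×814 = 28.0000
Strategy II: R₀ = 0.33×0 + 0.08×0 + 0.03×291 + 0.01×434 = 13.0700
Highest R₀: strategy I with 28.0000.

28.00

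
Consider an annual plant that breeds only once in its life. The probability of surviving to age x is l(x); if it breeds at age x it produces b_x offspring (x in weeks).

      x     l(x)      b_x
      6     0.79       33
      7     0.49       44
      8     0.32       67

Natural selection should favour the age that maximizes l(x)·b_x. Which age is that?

6

Expected offspring if breeding at age x = l(x) × b_x:
  age 6: 0.79 × 33 = 26.070
  age 7: 0.49 × 44 = 21.560
  age 8: 0.32 × 67 = 21.440
Maximum at age 6 (26.070).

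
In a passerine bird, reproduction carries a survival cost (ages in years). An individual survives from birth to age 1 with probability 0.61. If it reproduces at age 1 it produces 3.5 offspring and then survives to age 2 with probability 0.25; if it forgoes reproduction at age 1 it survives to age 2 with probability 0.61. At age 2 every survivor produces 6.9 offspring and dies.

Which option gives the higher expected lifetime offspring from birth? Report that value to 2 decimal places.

3.19

breed at age 1: R₀ = 0.61 × (3.5 + 0.25 × 6.9) = 0.61 × 5.2250 = 3.1872
delay to age 2: R₀ = 0.61 × (0.61 × 6.9) = 0.61 × 4.2090 = 2.5675
Higher: breed at age 1 (3.1872).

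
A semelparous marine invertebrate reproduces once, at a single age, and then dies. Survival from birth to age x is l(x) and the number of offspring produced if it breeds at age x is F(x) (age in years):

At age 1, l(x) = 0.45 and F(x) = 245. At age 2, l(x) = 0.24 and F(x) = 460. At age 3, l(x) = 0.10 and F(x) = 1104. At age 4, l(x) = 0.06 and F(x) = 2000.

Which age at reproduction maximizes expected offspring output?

Expected offspring if breeding at age x = l(x) × F(x):
  age 1: 0.45 × 245 = 110.250
  age 2: 0.24 × 460 = 110.400
  age 3: 0.10 × 1104 = 110.400
  age 4: 0.06 × 2000 = 120.000
Maximum at age 4 (120.000).

4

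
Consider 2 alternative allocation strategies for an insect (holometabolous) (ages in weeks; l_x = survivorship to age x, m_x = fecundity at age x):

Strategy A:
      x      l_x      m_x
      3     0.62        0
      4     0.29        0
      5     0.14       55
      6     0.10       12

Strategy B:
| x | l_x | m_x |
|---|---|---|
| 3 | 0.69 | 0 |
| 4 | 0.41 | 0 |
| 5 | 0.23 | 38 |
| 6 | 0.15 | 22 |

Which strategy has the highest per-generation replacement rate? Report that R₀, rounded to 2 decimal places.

12.04

Strategy A: R₀ = 0.62×0 + 0.29×0 + 0.14×55 + 0.10×12 = 8.9000
Strategy B: R₀ = 0.69×0 + 0.41×0 + 0.23×38 + 0.15×22 = 12.0400
Highest R₀: strategy B with 12.0400.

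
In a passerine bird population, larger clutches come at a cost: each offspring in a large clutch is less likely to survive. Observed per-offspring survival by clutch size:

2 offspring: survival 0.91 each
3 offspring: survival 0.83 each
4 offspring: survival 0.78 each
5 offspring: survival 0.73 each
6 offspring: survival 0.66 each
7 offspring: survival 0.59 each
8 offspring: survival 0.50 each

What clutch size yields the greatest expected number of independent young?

7

Expected independent young = c × s(c):
  c=2: 2 × 0.91 = 1.820
  c=3: 3 × 0.83 = 2.490
  c=4: 4 × 0.78 = 3.120
  c=5: 5 × 0.73 = 3.650
  c=6: 6 × 0.66 = 3.960
  c=7: 7 × 0.59 = 4.130
  c=8: 8 × 0.50 = 4.000
Maximum at c = 7 (4.130 independent young).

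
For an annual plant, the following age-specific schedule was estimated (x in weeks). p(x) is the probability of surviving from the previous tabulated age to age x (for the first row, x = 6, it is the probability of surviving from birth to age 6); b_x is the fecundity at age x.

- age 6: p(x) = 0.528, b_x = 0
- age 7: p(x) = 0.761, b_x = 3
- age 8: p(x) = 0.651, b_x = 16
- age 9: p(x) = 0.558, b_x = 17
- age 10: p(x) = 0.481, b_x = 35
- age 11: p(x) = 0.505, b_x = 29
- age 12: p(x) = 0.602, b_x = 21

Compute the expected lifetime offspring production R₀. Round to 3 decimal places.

11.806

Survivorship from birth: l_x = p_6·p_7·…·p_x.
  l_6 = 0.52800
  l_7 = 0.40181
  l_8 = 0.26158
  l_9 = 0.14596
  l_10 = 0.07021
  l_11 = 0.03545
  l_12 = 0.02134
R₀ = Σ l_x b_x:
  age 6: 0.52800 × 0 = 0.0000
  age 7: 0.40181 × 3 = 1.2054
  age 8: 0.26158 × 16 = 4.1853
  age 9: 0.14596 × 17 = 2.4813
  age 10: 0.07021 × 35 = 2.4573
  age 11: 0.03545 × 29 = 1.0281
  age 12: 0.02134 × 21 = 0.4481
R₀ = 0.0000 + 1.2054 + 4.1853 + 2.4813 + 2.4573 + 1.0281 + 0.4481 = 11.8056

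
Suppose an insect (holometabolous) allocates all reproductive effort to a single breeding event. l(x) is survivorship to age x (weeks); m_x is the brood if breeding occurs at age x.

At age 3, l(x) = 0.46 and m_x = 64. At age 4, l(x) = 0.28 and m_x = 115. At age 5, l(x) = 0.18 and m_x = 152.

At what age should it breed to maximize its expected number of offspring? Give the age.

4

Expected offspring if breeding at age x = l(x) × m_x:
  age 3: 0.46 × 64 = 29.440
  age 4: 0.28 × 115 = 32.200
  age 5: 0.18 × 152 = 27.360
Maximum at age 4 (32.200).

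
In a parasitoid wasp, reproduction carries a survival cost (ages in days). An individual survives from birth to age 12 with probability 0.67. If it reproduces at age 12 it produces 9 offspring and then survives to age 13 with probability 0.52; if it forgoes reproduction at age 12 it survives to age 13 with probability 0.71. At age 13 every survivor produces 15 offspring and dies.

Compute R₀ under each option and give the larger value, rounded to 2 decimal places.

11.26

breed at age 12: R₀ = 0.67 × (9 + 0.52 × 15) = 0.67 × 16.8000 = 11.2560
delay to age 13: R₀ = 0.67 × (0.71 × 15) = 0.67 × 10.6500 = 7.1355
Higher: breed at age 12 (11.2560).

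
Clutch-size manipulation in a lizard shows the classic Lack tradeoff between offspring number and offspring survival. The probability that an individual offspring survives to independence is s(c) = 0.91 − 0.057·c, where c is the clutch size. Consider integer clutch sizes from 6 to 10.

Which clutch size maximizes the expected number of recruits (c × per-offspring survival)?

8

Expected recruits = c × s(c):
  c=6: 6 × 0.568 = 3.408
  c=7: 7 × 0.511 = 3.577
  c=8: 8 × 0.454 = 3.632
  c=9: 9 × 0.397 = 3.573
  c=10: 10 × 0.340 = 3.400
Maximum at c = 8 (3.632 recruits).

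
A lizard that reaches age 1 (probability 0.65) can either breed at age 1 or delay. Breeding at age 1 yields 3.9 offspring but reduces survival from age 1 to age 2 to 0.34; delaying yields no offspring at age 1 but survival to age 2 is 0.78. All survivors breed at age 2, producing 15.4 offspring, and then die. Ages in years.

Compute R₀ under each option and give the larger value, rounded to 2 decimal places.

7.81

breed at age 1: R₀ = 0.65 × (3.9 + 0.34 × 15.4) = 0.65 × 9.1360 = 5.9384
delay to age 2: R₀ = 0.65 × (0.78 × 15.4) = 0.65 × 12.0120 = 7.8078
Higher: delay to age 2 (7.8078).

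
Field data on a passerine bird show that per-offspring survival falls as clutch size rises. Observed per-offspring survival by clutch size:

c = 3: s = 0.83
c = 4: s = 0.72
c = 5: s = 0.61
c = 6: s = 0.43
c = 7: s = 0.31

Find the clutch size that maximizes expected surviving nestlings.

5

Expected surviving nestlings = c × s(c):
  c=3: 3 × 0.83 = 2.490
  c=4: 4 × 0.72 = 2.880
  c=5: 5 × 0.61 = 3.050
  c=6: 6 × 0.43 = 2.580
  c=7: 7 × 0.31 = 2.170
Maximum at c = 5 (3.050 surviving nestlings).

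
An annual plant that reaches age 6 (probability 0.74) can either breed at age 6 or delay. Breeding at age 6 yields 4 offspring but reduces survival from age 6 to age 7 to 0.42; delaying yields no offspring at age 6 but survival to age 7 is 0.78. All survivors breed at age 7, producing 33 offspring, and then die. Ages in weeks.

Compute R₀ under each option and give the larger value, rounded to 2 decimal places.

breed at age 6: R₀ = 0.74 × (4 + 0.42 × 33) = 0.74 × 17.8600 = 13.2164
delay to age 7: R₀ = 0.74 × (0.78 × 33) = 0.74 × 25.7400 = 19.0476
Higher: delay to age 7 (19.0476).

19.05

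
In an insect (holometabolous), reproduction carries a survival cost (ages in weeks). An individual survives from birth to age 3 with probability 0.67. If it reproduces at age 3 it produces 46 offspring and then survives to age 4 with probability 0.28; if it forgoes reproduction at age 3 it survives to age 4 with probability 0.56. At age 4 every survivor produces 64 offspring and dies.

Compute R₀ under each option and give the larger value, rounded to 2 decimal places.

42.83

breed at age 3: R₀ = 0.67 × (46 + 0.28 × 64) = 0.67 × 63.9200 = 42.8264
delay to age 4: R₀ = 0.67 × (0.56 × 64) = 0.67 × 35.8400 = 24.0128
Higher: breed at age 3 (42.8264).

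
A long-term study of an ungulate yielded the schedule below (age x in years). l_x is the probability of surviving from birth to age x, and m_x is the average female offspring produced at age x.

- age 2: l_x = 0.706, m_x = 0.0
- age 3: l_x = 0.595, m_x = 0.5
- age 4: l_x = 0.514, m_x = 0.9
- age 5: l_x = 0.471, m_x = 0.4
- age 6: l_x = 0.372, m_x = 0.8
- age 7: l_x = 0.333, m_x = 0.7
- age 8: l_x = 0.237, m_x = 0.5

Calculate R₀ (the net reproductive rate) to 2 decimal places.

1.60

R₀ = Σ l_x m_x:
  age 2: 0.706 × 0.0 = 0.0000
  age 3: 0.595 × 0.5 = 0.2975
  age 4: 0.514 × 0.9 = 0.4626
  age 5: 0.471 × 0.4 = 0.1884
  age 6: 0.372 × 0.8 = 0.2976
  age 7: 0.333 × 0.7 = 0.2331
  age 8: 0.237 × 0.5 = 0.1185
R₀ = 0.0000 + 0.2975 + 0.4626 + 0.1884 + 0.2976 + 0.2331 + 0.1185 = 1.5977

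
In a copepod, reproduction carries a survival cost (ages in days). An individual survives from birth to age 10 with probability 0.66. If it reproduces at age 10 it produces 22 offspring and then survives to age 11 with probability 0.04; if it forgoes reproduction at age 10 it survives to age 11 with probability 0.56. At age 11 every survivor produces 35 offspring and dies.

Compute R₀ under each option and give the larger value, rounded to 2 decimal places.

breed at age 10: R₀ = 0.66 × (22 + 0.04 × 35) = 0.66 × 23.4000 = 15.4440
delay to age 11: R₀ = 0.66 × (0.56 × 35) = 0.66 × 19.6000 = 12.9360
Higher: breed at age 10 (15.4440).

15.44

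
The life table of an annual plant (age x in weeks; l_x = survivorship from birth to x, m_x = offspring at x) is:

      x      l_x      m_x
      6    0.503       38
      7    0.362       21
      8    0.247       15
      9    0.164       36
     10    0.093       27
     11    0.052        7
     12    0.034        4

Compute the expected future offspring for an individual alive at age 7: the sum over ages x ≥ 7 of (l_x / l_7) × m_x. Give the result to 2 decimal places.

l_7 = 0.362. Conditional survival from age 7 to x is l_x / l_7.
  x=7: (0.362/0.362) × 21 = 21.0000
  x=8: (0.247/0.362) × 15 = 10.2348
  x=9: (0.164/0.362) × 36 = 16.3094
  x=10: (0.093/0.362) × 27 = 6.9365
  x=11: (0.052/0.362) × 7 = 1.0055
  x=12: (0.034/0.362) × 4 = 0.3757
Sum = 21.0000 + 10.2348 + 16.3094 + 6.9365 + 1.0055 + 0.3757 = 55.8619

55.86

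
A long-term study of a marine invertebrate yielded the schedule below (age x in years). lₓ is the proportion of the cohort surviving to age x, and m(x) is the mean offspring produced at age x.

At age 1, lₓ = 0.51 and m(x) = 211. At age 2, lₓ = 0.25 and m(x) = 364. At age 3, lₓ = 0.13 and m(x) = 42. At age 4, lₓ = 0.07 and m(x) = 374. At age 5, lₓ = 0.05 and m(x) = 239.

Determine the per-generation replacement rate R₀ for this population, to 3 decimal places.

242.200

R₀ = Σ lₓ m(x):
  age 1: 0.51 × 211 = 107.6100
  age 2: 0.25 × 364 = 91.0000
  age 3: 0.13 × 42 = 5.4600
  age 4: 0.07 × 374 = 26.1800
  age 5: 0.05 × 239 = 11.9500
R₀ = 107.6100 + 91.0000 + 5.4600 + 26.1800 + 11.9500 = 242.2000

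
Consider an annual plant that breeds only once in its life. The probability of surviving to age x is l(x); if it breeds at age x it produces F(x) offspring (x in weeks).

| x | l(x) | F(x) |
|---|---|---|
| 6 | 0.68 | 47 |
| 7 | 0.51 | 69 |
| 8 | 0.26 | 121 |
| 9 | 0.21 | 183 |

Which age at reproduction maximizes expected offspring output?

Expected offspring if breeding at age x = l(x) × F(x):
  age 6: 0.68 × 47 = 31.960
  age 7: 0.51 × 69 = 35.190
  age 8: 0.26 × 121 = 31.460
  age 9: 0.21 × 183 = 38.430
Maximum at age 9 (38.430).

9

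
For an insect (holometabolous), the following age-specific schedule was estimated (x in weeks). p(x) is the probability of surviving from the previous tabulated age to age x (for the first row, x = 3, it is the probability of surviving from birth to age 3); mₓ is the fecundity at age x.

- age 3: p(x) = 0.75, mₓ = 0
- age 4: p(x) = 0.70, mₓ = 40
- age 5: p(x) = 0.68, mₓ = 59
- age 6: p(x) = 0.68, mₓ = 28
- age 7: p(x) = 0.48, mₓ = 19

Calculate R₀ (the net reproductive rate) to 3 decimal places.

51.074

Survivorship from birth: l_x = p_3·p_4·…·p_x.
  l_3 = 0.75000
  l_4 = 0.52500
  l_5 = 0.35700
  l_6 = 0.24276
  l_7 = 0.11652
R₀ = Σ l_x mₓ:
  age 3: 0.75000 × 0 = 0.0000
  age 4: 0.52500 × 40 = 21.0000
  age 5: 0.35700 × 59 = 21.0630
  age 6: 0.24276 × 28 = 6.7973
  age 7: 0.11652 × 19 = 2.2139
R₀ = 0.0000 + 21.0000 + 21.0630 + 6.7973 + 2.2139 = 51.0742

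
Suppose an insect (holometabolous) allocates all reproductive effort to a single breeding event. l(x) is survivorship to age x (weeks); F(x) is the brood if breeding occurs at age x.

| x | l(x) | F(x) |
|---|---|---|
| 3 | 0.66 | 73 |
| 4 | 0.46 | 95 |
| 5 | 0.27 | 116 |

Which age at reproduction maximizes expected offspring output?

Expected offspring if breeding at age x = l(x) × F(x):
  age 3: 0.66 × 73 = 48.180
  age 4: 0.46 × 95 = 43.700
  age 5: 0.27 × 116 = 31.320
Maximum at age 3 (48.180).

3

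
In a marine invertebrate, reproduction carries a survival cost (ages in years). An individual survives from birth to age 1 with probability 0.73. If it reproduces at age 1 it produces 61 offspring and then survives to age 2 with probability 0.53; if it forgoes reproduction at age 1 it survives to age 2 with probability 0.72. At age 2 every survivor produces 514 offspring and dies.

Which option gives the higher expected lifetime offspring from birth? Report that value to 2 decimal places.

breed at age 1: R₀ = 0.73 × (61 + 0.53 × 514) = 0.73 × 333.4200 = 243.3966
delay to age 2: R₀ = 0.73 × (0.72 × 514) = 0.73 × 370.0800 = 270.1584
Higher: delay to age 2 (270.1584).

270.16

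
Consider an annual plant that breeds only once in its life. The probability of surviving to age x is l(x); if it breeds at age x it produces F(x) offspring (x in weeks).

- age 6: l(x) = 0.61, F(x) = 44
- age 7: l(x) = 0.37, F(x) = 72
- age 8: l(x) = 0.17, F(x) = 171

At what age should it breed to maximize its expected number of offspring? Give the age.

Expected offspring if breeding at age x = l(x) × F(x):
  age 6: 0.61 × 44 = 26.840
  age 7: 0.37 × 72 = 26.640
  age 8: 0.17 × 171 = 29.070
Maximum at age 8 (29.070).

8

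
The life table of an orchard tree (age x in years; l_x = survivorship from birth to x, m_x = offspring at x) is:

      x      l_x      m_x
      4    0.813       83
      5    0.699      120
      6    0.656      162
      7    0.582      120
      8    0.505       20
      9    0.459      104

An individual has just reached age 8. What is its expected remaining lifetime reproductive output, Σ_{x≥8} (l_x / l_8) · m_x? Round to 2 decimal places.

114.53

l_8 = 0.505. Conditional survival from age 8 to x is l_x / l_8.
  x=8: (0.505/0.505) × 20 = 20.0000
  x=9: (0.459/0.505) × 104 = 94.5267
Sum = 20.0000 + 94.5267 = 114.5267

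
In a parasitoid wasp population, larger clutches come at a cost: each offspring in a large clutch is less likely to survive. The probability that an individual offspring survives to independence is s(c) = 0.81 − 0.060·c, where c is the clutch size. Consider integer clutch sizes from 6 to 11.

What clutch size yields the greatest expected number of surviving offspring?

7

Expected surviving offspring = c × s(c):
  c=6: 6 × 0.450 = 2.700
  c=7: 7 × 0.390 = 2.730
  c=8: 8 × 0.330 = 2.640
  c=9: 9 × 0.270 = 2.430
  c=10: 10 × 0.210 = 2.100
  c=11: 11 × 0.150 = 1.650
Maximum at c = 7 (2.730 surviving offspring).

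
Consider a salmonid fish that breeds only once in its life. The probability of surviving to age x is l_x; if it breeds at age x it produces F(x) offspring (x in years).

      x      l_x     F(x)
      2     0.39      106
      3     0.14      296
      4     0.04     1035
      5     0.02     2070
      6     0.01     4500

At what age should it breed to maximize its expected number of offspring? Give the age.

Expected offspring if breeding at age x = l_x × F(x):
  age 2: 0.39 × 106 = 41.340
  age 3: 0.14 × 296 = 41.440
  age 4: 0.04 × 1035 = 41.400
  age 5: 0.02 × 2070 = 41.400
  age 6: 0.01 × 4500 = 45.000
Maximum at age 6 (45.000).

6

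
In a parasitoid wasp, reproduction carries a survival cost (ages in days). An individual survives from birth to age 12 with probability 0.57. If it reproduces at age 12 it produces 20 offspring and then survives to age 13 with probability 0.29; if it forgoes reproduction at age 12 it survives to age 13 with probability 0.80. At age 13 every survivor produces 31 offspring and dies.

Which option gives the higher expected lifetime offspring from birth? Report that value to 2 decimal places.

16.52

breed at age 12: R₀ = 0.57 × (20 + 0.29 × 31) = 0.57 × 28.9900 = 16.5243
delay to age 13: R₀ = 0.57 × (0.80 × 31) = 0.57 × 24.8000 = 14.1360
Higher: breed at age 12 (16.5243).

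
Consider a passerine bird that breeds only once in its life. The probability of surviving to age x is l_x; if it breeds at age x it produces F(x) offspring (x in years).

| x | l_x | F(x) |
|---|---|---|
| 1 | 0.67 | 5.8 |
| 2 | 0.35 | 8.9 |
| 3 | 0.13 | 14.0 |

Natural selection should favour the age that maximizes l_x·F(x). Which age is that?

1

Expected offspring if breeding at age x = l_x × F(x):
  age 1: 0.67 × 5.8 = 3.886
  age 2: 0.35 × 8.9 = 3.115
  age 3: 0.13 × 14.0 = 1.820
Maximum at age 1 (3.886).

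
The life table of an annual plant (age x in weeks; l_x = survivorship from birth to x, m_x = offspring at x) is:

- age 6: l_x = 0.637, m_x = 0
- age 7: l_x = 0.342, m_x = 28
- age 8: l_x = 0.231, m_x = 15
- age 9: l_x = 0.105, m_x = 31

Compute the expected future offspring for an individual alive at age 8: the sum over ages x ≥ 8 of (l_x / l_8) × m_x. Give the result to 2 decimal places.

l_8 = 0.231. Conditional survival from age 8 to x is l_x / l_8.
  x=8: (0.231/0.231) × 15 = 15.0000
  x=9: (0.105/0.231) × 31 = 14.0909
Sum = 15.0000 + 14.0909 = 29.0909

29.09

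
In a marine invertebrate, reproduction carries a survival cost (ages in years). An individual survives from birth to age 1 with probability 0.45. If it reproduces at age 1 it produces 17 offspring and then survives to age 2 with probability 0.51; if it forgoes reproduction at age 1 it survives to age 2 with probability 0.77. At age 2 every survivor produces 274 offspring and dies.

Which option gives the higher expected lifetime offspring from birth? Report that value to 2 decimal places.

94.94

breed at age 1: R₀ = 0.45 × (17 + 0.51 × 274) = 0.45 × 156.7400 = 70.5330
delay to age 2: R₀ = 0.45 × (0.77 × 274) = 0.45 × 210.9800 = 94.9410
Higher: delay to age 2 (94.9410).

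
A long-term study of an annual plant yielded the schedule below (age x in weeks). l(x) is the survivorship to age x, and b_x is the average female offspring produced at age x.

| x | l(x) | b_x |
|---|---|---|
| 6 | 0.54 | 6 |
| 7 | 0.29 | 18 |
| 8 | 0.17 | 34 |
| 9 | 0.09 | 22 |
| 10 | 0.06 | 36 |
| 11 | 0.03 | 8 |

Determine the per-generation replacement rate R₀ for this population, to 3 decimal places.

R₀ = Σ l(x) b_x:
  age 6: 0.54 × 6 = 3.2400
  age 7: 0.29 × 18 = 5.2200
  age 8: 0.17 × 34 = 5.7800
  age 9: 0.09 × 22 = 1.9800
  age 10: 0.06 × 36 = 2.1600
  age 11: 0.03 × 8 = 0.2400
R₀ = 3.2400 + 5.2200 + 5.7800 + 1.9800 + 2.1600 + 0.2400 = 18.6200

18.620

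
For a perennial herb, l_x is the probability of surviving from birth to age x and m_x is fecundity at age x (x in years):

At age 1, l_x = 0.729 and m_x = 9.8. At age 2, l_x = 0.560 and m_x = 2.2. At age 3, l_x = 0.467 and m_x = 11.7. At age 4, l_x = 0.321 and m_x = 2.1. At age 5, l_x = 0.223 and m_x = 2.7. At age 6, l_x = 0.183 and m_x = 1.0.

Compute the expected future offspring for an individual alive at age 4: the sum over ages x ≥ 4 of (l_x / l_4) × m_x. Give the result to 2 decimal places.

4.55

l_4 = 0.321. Conditional survival from age 4 to x is l_x / l_4.
  x=4: (0.321/0.321) × 2.1 = 2.1000
  x=5: (0.223/0.321) × 2.7 = 1.8757
  x=6: (0.183/0.321) × 1.0 = 0.5701
Sum = 2.1000 + 1.8757 + 0.5701 = 4.5458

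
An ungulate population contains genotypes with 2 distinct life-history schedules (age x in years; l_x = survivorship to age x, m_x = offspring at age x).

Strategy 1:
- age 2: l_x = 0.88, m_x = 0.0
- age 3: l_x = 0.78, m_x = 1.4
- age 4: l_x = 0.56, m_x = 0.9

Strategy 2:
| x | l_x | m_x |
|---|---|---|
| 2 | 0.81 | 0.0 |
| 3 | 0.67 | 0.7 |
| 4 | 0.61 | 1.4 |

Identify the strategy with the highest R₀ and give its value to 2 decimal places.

1.60

Strategy 1: R₀ = 0.88×0.0 + 0.78×1.4 + 0.56×0.9 = 1.5960
Strategy 2: R₀ = 0.81×0.0 + 0.67×0.7 + 0.61×1.4 = 1.3230
Highest R₀: strategy 1 with 1.5960.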